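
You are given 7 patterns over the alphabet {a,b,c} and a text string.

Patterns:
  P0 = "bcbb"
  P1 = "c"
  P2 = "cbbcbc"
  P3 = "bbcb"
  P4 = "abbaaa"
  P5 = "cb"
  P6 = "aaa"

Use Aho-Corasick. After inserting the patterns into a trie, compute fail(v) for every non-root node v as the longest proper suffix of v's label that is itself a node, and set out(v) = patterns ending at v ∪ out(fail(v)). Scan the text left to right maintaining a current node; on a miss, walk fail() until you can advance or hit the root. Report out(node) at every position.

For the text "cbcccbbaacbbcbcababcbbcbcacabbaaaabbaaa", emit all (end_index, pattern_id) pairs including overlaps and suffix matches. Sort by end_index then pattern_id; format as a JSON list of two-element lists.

Construct AC machine:
Trie nodes:
  0='ε' goto a→14 b→1 c→5
  1='b' goto b→11 c→2
  2='bc' goto b→3
  3='bcb' goto b→4
  4='bcbb' goto ·  ←P0
  5='c' goto b→6  ←P1
  6='cb' goto b→7  ←P5
  7='cbb' goto c→8
  8='cbbc' goto b→9
  9='cbbcb' goto c→10
  10='cbbcbc' goto ·  ←P2
  11='bb' goto c→12
  12='bbc' goto b→13
  13='bbcb' goto ·  ←P3
  14='a' goto a→20 b→15
  15='ab' goto b→16
  16='abb' goto a→17
  17='abba' goto a→18
  18='abbaa' goto a→19
  19='abbaaa' goto ·  ←P4
  20='aa' goto a→21
  21='aaa' goto ·  ←P6

BFS fail/out derivation:
  fail(1) 'b': from fail(0)=0 chase 'b': 0 ⇒ 0;  out=∅∪out(0)=∅
  fail(5) 'c': from fail(0)=0 chase 'c': 0 ⇒ 0;  out={1}∪out(0)={1}
  fail(14) 'a': from fail(0)=0 chase 'a': 0 ⇒ 0;  out=∅∪out(0)=∅
  fail(2) 'bc': from fail(1)=0 chase 'c': 0 ⇒ 5;  out=∅∪out(5)={1}
  fail(6) 'cb': from fail(5)=0 chase 'b': 0 ⇒ 1;  out={5}∪out(1)={5}
  fail(11) 'bb': from fail(1)=0 chase 'b': 0 ⇒ 1;  out=∅∪out(1)=∅
  fail(15) 'ab': from fail(14)=0 chase 'b': 0 ⇒ 1;  out=∅∪out(1)=∅
  fail(20) 'aa': from fail(14)=0 chase 'a': 0 ⇒ 14;  out=∅∪out(14)=∅
  fail(3) 'bcb': from fail(2)=5 chase 'b': 5 ⇒ 6;  out=∅∪out(6)={5}
  fail(7) 'cbb': from fail(6)=1 chase 'b': 1 ⇒ 11;  out=∅∪out(11)=∅
  fail(12) 'bbc': from fail(11)=1 chase 'c': 1 ⇒ 2;  out=∅∪out(2)={1}
  fail(16) 'abb': from fail(15)=1 chase 'b': 1 ⇒ 11;  out=∅∪out(11)=∅
  fail(21) 'aaa': from fail(20)=14 chase 'a': 14 ⇒ 20;  out={6}∪out(20)={6}
  fail(4) 'bcbb': from fail(3)=6 chase 'b': 6 ⇒ 7;  out={0}∪out(7)={0}
  fail(8) 'cbbc': from fail(7)=11 chase 'c': 11 ⇒ 12;  out=∅∪out(12)={1}
  fail(13) 'bbcb': from fail(12)=2 chase 'b': 2 ⇒ 3;  out={3}∪out(3)={3,5}
  fail(17) 'abba': from fail(16)=11 chase 'a': 11→1→0 ⇒ 14;  out=∅∪out(14)=∅
  fail(9) 'cbbcb': from fail(8)=12 chase 'b': 12 ⇒ 13;  out=∅∪out(13)={3,5}
  fail(18) 'abbaa': from fail(17)=14 chase 'a': 14 ⇒ 20;  out=∅∪out(20)=∅
  fail(10) 'cbbcbc': from fail(9)=13 chase 'c': 13→3→6→1 ⇒ 2;  out={2}∪out(2)={1,2}
  fail(19) 'abbaaa': from fail(18)=20 chase 'a': 20 ⇒ 21;  out={4}∪out(21)={4,6}

Run:
i=0 'c': node 0→5  ** P1@[0:0]
i=1 'b': node 5→6  ** P5@[0:1]
i=2 'c': node 6→2 ·f  ** P1@[2:2]
i=3 'c': node 2→5 ·f  ** P1@[3:3]
i=4 'c': node 5→5 ·f  ** P1@[4:4]
i=5 'b': node 5→6  ** P5@[4:5]
i=6 'b': node 6→7
i=7 'a': node 7→14 ·f
i=8 'a': node 14→20
i=9 'c': node 20→5 ·f  ** P1@[9:9]
i=10 'b': node 5→6  ** P5@[9:10]
i=11 'b': node 6→7
i=12 'c': node 7→8  ** P1@[12:12]
i=13 'b': node 8→9  ** P3@[10:13],P5@[12:13]
i=14 'c': node 9→10  ** P1@[14:14],P2@[9:14]
i=15 'a': node 10→14 ·f
i=16 'b': node 14→15
i=17 'a': node 15→14 ·f
i=18 'b': node 14→15
i=19 'c': node 15→2 ·f  ** P1@[19:19]
i=20 'b': node 2→3  ** P5@[19:20]
i=21 'b': node 3→4  ** P0@[18:21]
i=22 'c': node 4→8 ·f  ** P1@[22:22]
i=23 'b': node 8→9  ** P3@[20:23],P5@[22:23]
i=24 'c': node 9→10  ** P1@[24:24],P2@[19:24]
i=25 'a': node 10→14 ·f
i=26 'c': node 14→5 ·f  ** P1@[26:26]
i=27 'a': node 5→14 ·f
i=28 'b': node 14→15
i=29 'b': node 15→16
i=30 'a': node 16→17
i=31 'a': node 17→18
i=32 'a': node 18→19  ** P4@[27:32],P6@[30:32]
i=33 'a': node 19→21 ·f  ** P6@[31:33]
i=34 'b': node 21→15 ·f
i=35 'b': node 15→16
i=36 'a': node 16→17
i=37 'a': node 17→18
i=38 'a': node 18→19  ** P4@[33:38],P6@[36:38]

All matches (sorted): [[0,1],[1,5],[2,1],[3,1],[4,1],[5,5],[9,1],[10,5],[12,1],[13,3],[13,5],[14,1],[14,2],[19,1],[20,5],[21,0],[22,1],[23,3],[23,5],[24,1],[24,2],[26,1],[32,4],[32,6],[33,6],[38,4],[38,6]]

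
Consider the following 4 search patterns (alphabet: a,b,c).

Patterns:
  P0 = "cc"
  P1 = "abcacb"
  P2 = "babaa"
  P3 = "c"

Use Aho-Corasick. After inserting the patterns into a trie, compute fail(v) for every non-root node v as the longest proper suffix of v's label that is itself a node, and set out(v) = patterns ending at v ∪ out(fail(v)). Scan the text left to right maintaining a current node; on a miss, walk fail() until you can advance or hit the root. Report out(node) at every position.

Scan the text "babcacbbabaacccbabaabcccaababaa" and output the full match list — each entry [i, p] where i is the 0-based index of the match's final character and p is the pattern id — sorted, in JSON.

Build automaton:
Trie nodes:
  n0 'ε': a→3 b→9 c→1
  n1 'c': c→2  [P3 ends]
  n2 'cc': ·  [P0 ends]
  n3 'a': b→4
  n4 'ab': c→5
  n5 'abc': a→6
  n6 'abca': c→7
  n7 'abcac': b→8
  n8 'abcacb': ·  [P1 ends]
  n9 'b': a→10
  n10 'ba': b→11
  n11 'bab': a→12
  n12 'baba': a→13
  n13 'babaa': ·  [P2 ends]

BFS fail/out derivation:
  n1('c'): parent n0 fail=0; on 'c' 0 → fail=0;  out {3}∪∅={3}
  n3('a'): parent n0 fail=0; on 'a' 0 → fail=0;  out ∅∪∅=∅
  n9('b'): parent n0 fail=0; on 'b' 0 → fail=0;  out ∅∪∅=∅
  n2('cc'): parent n1 fail=0; on 'c' 0 → fail=1;  out {0}∪{3}={0,3}
  n4('ab'): parent n3 fail=0; on 'b' 0 → fail=9;  out ∅∪∅=∅
  n10('ba'): parent n9 fail=0; on 'a' 0 → fail=3;  out ∅∪∅=∅
  n5('abc'): parent n4 fail=9; on 'c' 9→0 → fail=1;  out ∅∪{3}={3}
  n11('bab'): parent n10 fail=3; on 'b' 3 → fail=4;  out ∅∪∅=∅
  n6('abca'): parent n5 fail=1; on 'a' 1→0 → fail=3;  out ∅∪∅=∅
  n12('baba'): parent n11 fail=4; on 'a' 4→9 → fail=10;  out ∅∪∅=∅
  n7('abcac'): parent n6 fail=3; on 'c' 3→0 → fail=1;  out ∅∪{3}={3}
  n13('babaa'): parent n12 fail=10; on 'a' 10→3→0 → fail=3;  out {2}∪∅={2}
  n8('abcacb'): parent n7 fail=1; on 'b' 1→0 → fail=9;  out {1}∪∅={1}

Scan:
[0] read 'b'  n0⇒n9
[1] read 'a'  n9⇒n10
[2] read 'b'  n10⇒n11
[3] read 'c'  n11⇒n5 (via fail)  emit P3@[3:3]
[4] read 'a'  n5⇒n6
[5] read 'c'  n6⇒n7  emit P3@[5:5]
[6] read 'b'  n7⇒n8  emit P1@[1:6]
[7] read 'b'  n8⇒n9 (via fail)
[8] read 'a'  n9⇒n10
[9] read 'b'  n10⇒n11
[10] read 'a'  n11⇒n12
[11] read 'a'  n12⇒n13  emit P2@[7:11]
[12] read 'c'  n13⇒n1 (via fail)  emit P3@[12:12]
[13] read 'c'  n1⇒n2  emit P0@[12:13],P3@[13:13]
[14] read 'c'  n2⇒n2 (via fail)  emit P0@[13:14],P3@[14:14]
[15] read 'b'  n2⇒n9 (via fail)
[16] read 'a'  n9⇒n10
[17] read 'b'  n10⇒n11
[18] read 'a'  n11⇒n12
[19] read 'a'  n12⇒n13  emit P2@[15:19]
[20] read 'b'  n13⇒n4 (via fail)
[21] read 'c'  n4⇒n5  emit P3@[21:21]
[22] read 'c'  n5⇒n2 (via fail)  emit P0@[21:22],P3@[22:22]
[23] read 'c'  n2⇒n2 (via fail)  emit P0@[22:23],P3@[23:23]
[24] read 'a'  n2⇒n3 (via fail)
[25] read 'a'  n3⇒n3 (via fail)
[26] read 'b'  n3⇒n4
[27] read 'a'  n4⇒n10 (via fail)
[28] read 'b'  n10⇒n11
[29] read 'a'  n11⇒n12
[30] read 'a'  n12⇒n13  emit P2@[26:30]

All matches (sorted): [[3,3],[5,3],[6,1],[11,2],[12,3],[13,0],[13,3],[14,0],[14,3],[19,2],[21,3],[22,0],[22,3],[23,0],[23,3],[30,2]]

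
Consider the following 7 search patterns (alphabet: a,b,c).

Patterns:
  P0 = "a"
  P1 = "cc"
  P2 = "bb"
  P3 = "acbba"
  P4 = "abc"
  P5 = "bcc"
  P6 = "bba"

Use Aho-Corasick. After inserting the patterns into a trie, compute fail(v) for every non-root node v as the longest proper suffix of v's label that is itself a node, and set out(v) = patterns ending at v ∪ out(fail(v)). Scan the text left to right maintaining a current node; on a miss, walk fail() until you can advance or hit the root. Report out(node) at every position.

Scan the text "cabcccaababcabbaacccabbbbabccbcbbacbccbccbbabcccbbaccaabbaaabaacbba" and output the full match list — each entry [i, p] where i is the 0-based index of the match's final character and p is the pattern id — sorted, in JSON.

Construct AC machine:
Trie (insert patterns):
  n0 'ε': a→1 b→4 c→2
  n1 'a': b→10 c→6  ←P0
  n2 'c': c→3
  n3 'cc': ·  ←P1
  n4 'b': b→5 c→12
  n5 'bb': a→14  ←P2
  n6 'ac': b→7
  n7 'acb': b→8
  n8 'acbb': a→9
  n9 'acbba': ·  ←P3
  n10 'ab': c→11
  n11 'abc': ·  ←P4
  n12 'bc': c→13
  n13 'bcc': ·  ←P5
  n14 'bba': ·  ←P6

Failure links (BFS by depth):
  n1('a'): parent n0 fail=0; on 'a' 0 → fail=0;  out {0}∪∅={0}
  n2('c'): parent n0 fail=0; on 'c' 0 → fail=0;  out ∅∪∅=∅
  n4('b'): parent n0 fail=0; on 'b' 0 → fail=0;  out ∅∪∅=∅
  n3('cc'): parent n2 fail=0; on 'c' 0 → fail=2;  out {1}∪∅={1}
  n5('bb'): parent n4 fail=0; on 'b' 0 → fail=4;  out {2}∪∅={2}
  n6('ac'): parent n1 fail=0; on 'c' 0 → fail=2;  out ∅∪∅=∅
  n10('ab'): parent n1 fail=0; on 'b' 0 → fail=4;  out ∅∪∅=∅
  n12('bc'): parent n4 fail=0; on 'c' 0 → fail=2;  out ∅∪∅=∅
  n7('acb'): parent n6 fail=2; on 'b' 2→0 → fail=4;  out ∅∪∅=∅
  n11('abc'): parent n10 fail=4; on 'c' 4 → fail=12;  out {4}∪∅={4}
  n13('bcc'): parent n12 fail=2; on 'c' 2 → fail=3;  out {5}∪{1}={1,5}
  n14('bba'): parent n5 fail=4; on 'a' 4→0 → fail=1;  out {6}∪{0}={0,6}
  n8('acbb'): parent n7 fail=4; on 'b' 4 → fail=5;  out ∅∪{2}={2}
  n9('acbba'): parent n8 fail=5; on 'a' 5 → fail=14;  out {3}∪{0,6}={0,3,6}

Scan:
i=0 'c': node 0→2
i=1 'a': node 2→1 (fail-walked)  ** P0@[1:1]
i=2 'b': node 1→10
i=3 'c': node 10→11  ** P4@[1:3]
i=4 'c': node 11→13 (fail-walked)  ** P1@[3:4],P5@[2:4]
i=5 'c': node 13→3 (fail-walked)  ** P1@[4:5]
i=6 'a': node 3→1 (fail-walked)  ** P0@[6:6]
i=7 'a': node 1→1 (fail-walked)  ** P0@[7:7]
i=8 'b': node 1→10
i=9 'a': node 10→1 (fail-walked)  ** P0@[9:9]
i=10 'b': node 1→10
i=11 'c': node 10→11  ** P4@[9:11]
i=12 'a': node 11→1 (fail-walked)  ** P0@[12:12]
i=13 'b': node 1→10
i=14 'b': node 10→5 (fail-walked)  ** P2@[13:14]
i=15 'a': node 5→14  ** P0@[15:15],P6@[13:15]
i=16 'a': node 14→1 (fail-walked)  ** P0@[16:16]
i=17 'c': node 1→6
i=18 'c': node 6→3 (fail-walked)  ** P1@[17:18]
i=19 'c': node 3→3 (fail-walked)  ** P1@[18:19]
i=20 'a': node 3→1 (fail-walked)  ** P0@[20:20]
i=21 'b': node 1→10
i=22 'b': node 10→5 (fail-walked)  ** P2@[21:22]
i=23 'b': node 5→5 (fail-walked)  ** P2@[22:23]
i=24 'b': node 5→5 (fail-walked)  ** P2@[23:24]
i=25 'a': node 5→14  ** P0@[25:25],P6@[23:25]
i=26 'b': node 14→10 (fail-walked)
i=27 'c': node 10→11  ** P4@[25:27]
i=28 'c': node 11→13 (fail-walked)  ** P1@[27:28],P5@[26:28]
i=29 'b': node 13→4 (fail-walked)
i=30 'c': node 4→12
i=31 'b': node 12→4 (fail-walked)
i=32 'b': node 4→5  ** P2@[31:32]
i=33 'a': node 5→14  ** P0@[33:33],P6@[31:33]
i=34 'c': node 14→6 (fail-walked)
i=35 'b': node 6→7
i=36 'c': node 7→12 (fail-walked)
i=37 'c': node 12→13  ** P1@[36:37],P5@[35:37]
i=38 'b': node 13→4 (fail-walked)
i=39 'c': node 4→12
i=40 'c': node 12→13  ** P1@[39:40],P5@[38:40]
i=41 'b': node 13→4 (fail-walked)
i=42 'b': node 4→5  ** P2@[41:42]
i=43 'a': node 5→14  ** P0@[43:43],P6@[41:43]
i=44 'b': node 14→10 (fail-walked)
i=45 'c': node 10→11  ** P4@[43:45]
i=46 'c': node 11→13 (fail-walked)  ** P1@[45:46],P5@[44:46]
i=47 'c': node 13→3 (fail-walked)  ** P1@[46:47]
i=48 'b': node 3→4 (fail-walked)
i=49 'b': node 4→5  ** P2@[48:49]
i=50 'a': node 5→14  ** P0@[50:50],P6@[48:50]
i=51 'c': node 14→6 (fail-walked)
i=52 'c': node 6→3 (fail-walked)  ** P1@[51:52]
i=53 'a': node 3→1 (fail-walked)  ** P0@[53:53]
i=54 'a': node 1→1 (fail-walked)  ** P0@[54:54]
i=55 'b': node 1→10
i=56 'b': node 10→5 (fail-walked)  ** P2@[55:56]
i=57 'a': node 5→14  ** P0@[57:57],P6@[55:57]
i=58 'a': node 14→1 (fail-walked)  ** P0@[58:58]
i=59 'a': node 1→1 (fail-walked)  ** P0@[59:59]
i=60 'b': node 1→10
i=61 'a': node 10→1 (fail-walked)  ** P0@[61:61]
i=62 'a': node 1→1 (fail-walked)  ** P0@[62:62]
i=63 'c': node 1→6
i=64 'b': node 6→7
i=65 'b': node 7→8  ** P2@[64:65]
i=66 'a': node 8→9  ** P0@[66:66],P3@[62:66],P6@[64:66]

Matches: [[1,0],[3,4],[4,1],[4,5],[5,1],[6,0],[7,0],[9,0],[11,4],[12,0],[14,2],[15,0],[15,6],[16,0],[18,1],[19,1],[20,0],[22,2],[23,2],[24,2],[25,0],[25,6],[27,4],[28,1],[28,5],[32,2],[33,0],[33,6],[37,1],[37,5],[40,1],[40,5],[42,2],[43,0],[43,6],[45,4],[46,1],[46,5],[47,1],[49,2],[50,0],[50,6],[52,1],[53,0],[54,0],[56,2],[57,0],[57,6],[58,0],[59,0],[61,0],[62,0],[65,2],[66,0],[66,3],[66,6]]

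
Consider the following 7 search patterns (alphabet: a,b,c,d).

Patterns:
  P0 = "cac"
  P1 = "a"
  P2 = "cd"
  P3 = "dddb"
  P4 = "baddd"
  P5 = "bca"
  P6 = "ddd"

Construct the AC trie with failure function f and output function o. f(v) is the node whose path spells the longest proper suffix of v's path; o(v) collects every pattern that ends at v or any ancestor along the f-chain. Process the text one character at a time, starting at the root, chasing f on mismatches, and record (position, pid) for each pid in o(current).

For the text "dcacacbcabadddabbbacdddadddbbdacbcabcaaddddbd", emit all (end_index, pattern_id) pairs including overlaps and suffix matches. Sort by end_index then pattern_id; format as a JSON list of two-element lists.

Build automaton:
Trie (insert patterns):
  n0 'ε': a→4 b→10 c→1 d→6
  n1 'c': a→2 d→5
  n2 'ca': c→3
  n3 'cac': ·  [P0 ends]
  n4 'a': ·  [P1 ends]
  n5 'cd': ·  [P2 ends]
  n6 'd': d→7
  n7 'dd': d→8
  n8 'ddd': b→9  [P6 ends]
  n9 'dddb': ·  [P3 ends]
  n10 'b': a→11 c→15
  n11 'ba': d→12
  n12 'bad': d→13
  n13 'badd': d→14
  n14 'baddd': ·  [P4 ends]
  n15 'bc': a→16
  n16 'bca': ·  [P5 ends]

Failure links (BFS by depth):
  n1('c'): parent n0 fail=0; on 'c' 0 → fail=0;  out ∅∪∅=∅
  n4('a'): parent n0 fail=0; on 'a' 0 → fail=0;  out {1}∪∅={1}
  n6('d'): parent n0 fail=0; on 'd' 0 → fail=0;  out ∅∪∅=∅
  n10('b'): parent n0 fail=0; on 'b' 0 → fail=0;  out ∅∪∅=∅
  n2('ca'): parent n1 fail=0; on 'a' 0 → fail=4;  out ∅∪{1}={1}
  n5('cd'): parent n1 fail=0; on 'd' 0 → fail=6;  out {2}∪∅={2}
  n7('dd'): parent n6 fail=0; on 'd' 0 → fail=6;  out ∅∪∅=∅
  n11('ba'): parent n10 fail=0; on 'a' 0 → fail=4;  out ∅∪{1}={1}
  n15('bc'): parent n10 fail=0; on 'c' 0 → fail=1;  out ∅∪∅=∅
  n3('cac'): parent n2 fail=4; on 'c' 4→0 → fail=1;  out {0}∪∅={0}
  n8('ddd'): parent n7 fail=6; on 'd' 6 → fail=7;  out {6}∪∅={6}
  n12('bad'): parent n11 fail=4; on 'd' 4→0 → fail=6;  out ∅∪∅=∅
  n16('bca'): parent n15 fail=1; on 'a' 1 → fail=2;  out {5}∪{1}={1,5}
  n9('dddb'): parent n8 fail=7; on 'b' 7→6→0 → fail=10;  out {3}∪∅={3}
  n13('badd'): parent n12 fail=6; on 'd' 6 → fail=7;  out ∅∪∅=∅
  n14('baddd'): parent n13 fail=7; on 'd' 7 → fail=8;  out {4}∪{6}={4,6}

Run:
[0] read 'd'  n0⇒n6
[1] read 'c'  n6⇒n1 (fail-walked)
[2] read 'a'  n1⇒n2  → match P1@[2:2]
[3] read 'c'  n2⇒n3  → match P0@[1:3]
[4] read 'a'  n3⇒n2 (fail-walked)  → match P1@[4:4]
[5] read 'c'  n2⇒n3  → match P0@[3:5]
[6] read 'b'  n3⇒n10 (fail-walked)
[7] read 'c'  n10⇒n15
[8] read 'a'  n15⇒n16  → match P1@[8:8],P5@[6:8]
[9] read 'b'  n16⇒n10 (fail-walked)
[10] read 'a'  n10⇒n11  → match P1@[10:10]
[11] read 'd'  n11⇒n12
[12] read 'd'  n12⇒n13
[13] read 'd'  n13⇒n14  → match P4@[9:13],P6@[11:13]
[14] read 'a'  n14⇒n4 (fail-walked)  → match P1@[14:14]
[15] read 'b'  n4⇒n10 (fail-walked)
[16] read 'b'  n10⇒n10 (fail-walked)
[17] read 'b'  n10⇒n10 (fail-walked)
[18] read 'a'  n10⇒n11  → match P1@[18:18]
[19] read 'c'  n11⇒n1 (fail-walked)
[20] read 'd'  n1⇒n5  → match P2@[19:20]
[21] read 'd'  n5⇒n7 (fail-walked)
[22] read 'd'  n7⇒n8  → match P6@[20:22]
[23] read 'a'  n8⇒n4 (fail-walked)  → match P1@[23:23]
[24] read 'd'  n4⇒n6 (fail-walked)
[25] read 'd'  n6⇒n7
[26] read 'd'  n7⇒n8  → match P6@[24:26]
[27] read 'b'  n8⇒n9  → match P3@[24:27]
[28] read 'b'  n9⇒n10 (fail-walked)
[29] read 'd'  n10⇒n6 (fail-walked)
[30] read 'a'  n6⇒n4 (fail-walked)  → match P1@[30:30]
[31] read 'c'  n4⇒n1 (fail-walked)
[32] read 'b'  n1⇒n10 (fail-walked)
[33] read 'c'  n10⇒n15
[34] read 'a'  n15⇒n16  → match P1@[34:34],P5@[32:34]
[35] read 'b'  n16⇒n10 (fail-walked)
[36] read 'c'  n10⇒n15
[37] read 'a'  n15⇒n16  → match P1@[37:37],P5@[35:37]
[38] read 'a'  n16⇒n4 (fail-walked)  → match P1@[38:38]
[39] read 'd'  n4⇒n6 (fail-walked)
[40] read 'd'  n6⇒n7
[41] read 'd'  n7⇒n8  → match P6@[39:41]
[42] read 'd'  n8⇒n8 (fail-walked)  → match P6@[40:42]
[43] read 'b'  n8⇒n9  → match P3@[40:43]
[44] read 'd'  n9⇒n6 (fail-walked)

Result: [[2,1],[3,0],[4,1],[5,0],[8,1],[8,5],[10,1],[13,4],[13,6],[14,1],[18,1],[20,2],[22,6],[23,1],[26,6],[27,3],[30,1],[34,1],[34,5],[37,1],[37,5],[38,1],[41,6],[42,6],[43,3]]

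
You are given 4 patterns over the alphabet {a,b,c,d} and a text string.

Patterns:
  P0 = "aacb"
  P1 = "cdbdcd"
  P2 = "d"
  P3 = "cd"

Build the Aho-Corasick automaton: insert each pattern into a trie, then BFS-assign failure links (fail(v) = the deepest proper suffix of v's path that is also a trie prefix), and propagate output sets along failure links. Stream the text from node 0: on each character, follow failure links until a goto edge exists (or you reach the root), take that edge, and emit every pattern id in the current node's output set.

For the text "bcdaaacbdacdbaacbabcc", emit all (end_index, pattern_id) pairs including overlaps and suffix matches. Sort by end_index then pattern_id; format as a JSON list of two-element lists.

Build automaton:
Trie nodes:
  0='ε' goto a→1 c→5 d→11
  1='a' goto a→2
  2='aa' goto c→3
  3='aac' goto b→4
  4='aacb' goto ·  ←P0
  5='c' goto d→6
  6='cd' goto b→7  ←P3
  7='cdb' goto d→8
  8='cdbd' goto c→9
  9='cdbdc' goto d→10
  10='cdbdcd' goto ·  ←P1
  11='d' goto ·  ←P2

BFS fail/out derivation:
  fail(1) 'a': from fail(0)=0 chase 'a': 0 ⇒ 0;  out=∅∪out(0)=∅
  fail(5) 'c': from fail(0)=0 chase 'c': 0 ⇒ 0;  out=∅∪out(0)=∅
  fail(11) 'd': from fail(0)=0 chase 'd': 0 ⇒ 0;  out={2}∪out(0)={2}
  fail(2) 'aa': from fail(1)=0 chase 'a': 0 ⇒ 1;  out=∅∪out(1)=∅
  fail(6) 'cd': from fail(5)=0 chase 'd': 0 ⇒ 11;  out={3}∪out(11)={2,3}
  fail(3) 'aac': from fail(2)=1 chase 'c': 1→0 ⇒ 5;  out=∅∪out(5)=∅
  fail(7) 'cdb': from fail(6)=11 chase 'b': 11→0 ⇒ 0;  out=∅∪out(0)=∅
  fail(4) 'aacb': from fail(3)=5 chase 'b': 5→0 ⇒ 0;  out={0}∪out(0)={0}
  fail(8) 'cdbd': from fail(7)=0 chase 'd': 0 ⇒ 11;  out=∅∪out(11)={2}
  fail(9) 'cdbdc': from fail(8)=11 chase 'c': 11→0 ⇒ 5;  out=∅∪out(5)=∅
  fail(10) 'cdbdcd': from fail(9)=5 chase 'd': 5 ⇒ 6;  out={1}∪out(6)={1,2,3}

Run:
[0] read 'b'  n0⇒n0
[1] read 'c'  n0⇒n5
[2] read 'd'  n5⇒n6  ** P2@[2:2],P3@[1:2]
[3] read 'a'  n6⇒n1 (fail-walked)
[4] read 'a'  n1⇒n2
[5] read 'a'  n2⇒n2 (fail-walked)
[6] read 'c'  n2⇒n3
[7] read 'b'  n3⇒n4  ** P0@[4:7]
[8] read 'd'  n4⇒n11 (fail-walked)  ** P2@[8:8]
[9] read 'a'  n11⇒n1 (fail-walked)
[10] read 'c'  n1⇒n5 (fail-walked)
[11] read 'd'  n5⇒n6  ** P2@[11:11],P3@[10:11]
[12] read 'b'  n6⇒n7
[13] read 'a'  n7⇒n1 (fail-walked)
[14] read 'a'  n1⇒n2
[15] read 'c'  n2⇒n3
[16] read 'b'  n3⇒n4  ** P0@[13:16]
[17] read 'a'  n4⇒n1 (fail-walked)
[18] read 'b'  n1⇒n0 (fail-walked)
[19] read 'c'  n0⇒n5
[20] read 'c'  n5⇒n5 (fail-walked)

Matches: [[2,2],[2,3],[7,0],[8,2],[11,2],[11,3],[16,0]]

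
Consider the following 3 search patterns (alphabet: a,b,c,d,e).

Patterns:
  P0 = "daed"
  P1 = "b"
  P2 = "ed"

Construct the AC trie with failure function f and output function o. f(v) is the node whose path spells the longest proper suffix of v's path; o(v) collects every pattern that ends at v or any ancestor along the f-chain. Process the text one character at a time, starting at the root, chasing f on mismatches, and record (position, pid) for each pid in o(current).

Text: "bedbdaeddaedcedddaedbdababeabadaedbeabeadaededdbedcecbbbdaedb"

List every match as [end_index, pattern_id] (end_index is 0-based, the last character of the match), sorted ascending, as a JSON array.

Build:
Trie (insert patterns):
  n0 'ε': b→5 d→1 e→6
  n1 'd': a→2
  n2 'da': e→3
  n3 'dae': d→4
  n4 'daed': ·  [P0 ends]
  n5 'b': ·  [P1 ends]
  n6 'e': d→7
  n7 'ed': ·  [P2 ends]

BFS fail/out derivation:
  n1('d'): parent n0 fail=0; on 'd' 0 → fail=0;  out ∅∪∅=∅
  n5('b'): parent n0 fail=0; on 'b' 0 → fail=0;  out {1}∪∅={1}
  n6('e'): parent n0 fail=0; on 'e' 0 → fail=0;  out ∅∪∅=∅
  n2('da'): parent n1 fail=0; on 'a' 0 → fail=0;  out ∅∪∅=∅
  n7('ed'): parent n6 fail=0; on 'd' 0 → fail=1;  out {2}∪∅={2}
  n3('dae'): parent n2 fail=0; on 'e' 0 → fail=6;  out ∅∪∅=∅
  n4('daed'): parent n3 fail=6; on 'd' 6 → fail=7;  out {0}∪{2}={0,2}

Run:
pos 0 'b': at 5  → match P1@[0:0]
pos 1 'e': at 6 (via fail)
pos 2 'd': at 7  → match P2@[1:2]
pos 3 'b': at 5 (via fail)  → match P1@[3:3]
pos 4 'd': at 1 (via fail)
pos 5 'a': at 2
pos 6 'e': at 3
pos 7 'd': at 4  → match P0@[4:7],P2@[6:7]
pos 8 'd': at 1 (via fail)
pos 9 'a': at 2
pos 10 'e': at 3
pos 11 'd': at 4  → match P0@[8:11],P2@[10:11]
pos 12 'c': at 0 (via fail)
pos 13 'e': at 6
pos 14 'd': at 7  → match P2@[13:14]
pos 15 'd': at 1 (via fail)
pos 16 'd': at 1 (via fail)
pos 17 'a': at 2
pos 18 'e': at 3
pos 19 'd': at 4  → match P0@[16:19],P2@[18:19]
pos 20 'b': at 5 (via fail)  → match P1@[20:20]
pos 21 'd': at 1 (via fail)
pos 22 'a': at 2
pos 23 'b': at 5 (via fail)  → match P1@[23:23]
pos 24 'a': at 0 (via fail)
pos 25 'b': at 5  → match P1@[25:25]
pos 26 'e': at 6 (via fail)
pos 27 'a': at 0 (via fail)
pos 28 'b': at 5  → match P1@[28:28]
pos 29 'a': at 0 (via fail)
pos 30 'd': at 1
pos 31 'a': at 2
pos 32 'e': at 3
pos 33 'd': at 4  → match P0@[30:33],P2@[32:33]
pos 34 'b': at 5 (via fail)  → match P1@[34:34]
pos 35 'e': at 6 (via fail)
pos 36 'a': at 0 (via fail)
pos 37 'b': at 5  → match P1@[37:37]
pos 38 'e': at 6 (via fail)
pos 39 'a': at 0 (via fail)
pos 40 'd': at 1
pos 41 'a': at 2
pos 42 'e': at 3
pos 43 'd': at 4  → match P0@[40:43],P2@[42:43]
pos 44 'e': at 6 (via fail)
pos 45 'd': at 7  → match P2@[44:45]
pos 46 'd': at 1 (via fail)
pos 47 'b': at 5 (via fail)  → match P1@[47:47]
pos 48 'e': at 6 (via fail)
pos 49 'd': at 7  → match P2@[48:49]
pos 50 'c': at 0 (via fail)
pos 51 'e': at 6
pos 52 'c': at 0 (via fail)
pos 53 'b': at 5  → match P1@[53:53]
pos 54 'b': at 5 (via fail)  → match P1@[54:54]
pos 55 'b': at 5 (via fail)  → match P1@[55:55]
pos 56 'd': at 1 (via fail)
pos 57 'a': at 2
pos 58 'e': at 3
pos 59 'd': at 4  → match P0@[56:59],P2@[58:59]
pos 60 'b': at 5 (via fail)  → match P1@[60:60]

All matches (sorted): [[0,1],[2,2],[3,1],[7,0],[7,2],[11,0],[11,2],[14,2],[19,0],[19,2],[20,1],[23,1],[25,1],[28,1],[33,0],[33,2],[34,1],[37,1],[43,0],[43,2],[45,2],[47,1],[49,2],[53,1],[54,1],[55,1],[59,0],[59,2],[60,1]]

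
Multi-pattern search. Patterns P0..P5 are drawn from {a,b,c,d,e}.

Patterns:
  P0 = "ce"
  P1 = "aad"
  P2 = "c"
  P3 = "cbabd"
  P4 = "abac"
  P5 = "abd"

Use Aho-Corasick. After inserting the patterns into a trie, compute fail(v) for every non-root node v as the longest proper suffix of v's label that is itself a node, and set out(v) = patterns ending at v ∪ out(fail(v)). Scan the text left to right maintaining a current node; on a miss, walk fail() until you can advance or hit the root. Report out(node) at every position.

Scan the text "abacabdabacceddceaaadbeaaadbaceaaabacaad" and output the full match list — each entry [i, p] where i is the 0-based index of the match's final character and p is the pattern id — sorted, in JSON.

Build automaton:
Trie nodes:
  n0 'ε': a→3 c→1
  n1 'c': b→6 e→2  [P2 ends]
  n2 'ce': ·  [P0 ends]
  n3 'a': a→4 b→10
  n4 'aa': d→5
  n5 'aad': ·  [P1 ends]
  n6 'cb': a→7
  n7 'cba': b→8
  n8 'cbab': d→9
  n9 'cbabd': ·  [P3 ends]
  n10 'ab': a→11 d→13
  n11 'aba': c→12
  n12 'abac': ·  [P4 ends]
  n13 'abd': ·  [P5 ends]

BFS fail/out derivation:
  fail(1) 'c': from fail(0)=0 chase 'c': 0 ⇒ 0;  out={2}∪out(0)={2}
  fail(3) 'a': from fail(0)=0 chase 'a': 0 ⇒ 0;  out=∅∪out(0)=∅
  fail(2) 'ce': from fail(1)=0 chase 'e': 0 ⇒ 0;  out={0}∪out(0)={0}
  fail(4) 'aa': from fail(3)=0 chase 'a': 0 ⇒ 3;  out=∅∪out(3)=∅
  fail(6) 'cb': from fail(1)=0 chase 'b': 0 ⇒ 0;  out=∅∪out(0)=∅
  fail(10) 'ab': from fail(3)=0 chase 'b': 0 ⇒ 0;  out=∅∪out(0)=∅
  fail(5) 'aad': from fail(4)=3 chase 'd': 3→0 ⇒ 0;  out={1}∪out(0)={1}
  fail(7) 'cba': from fail(6)=0 chase 'a': 0 ⇒ 3;  out=∅∪out(3)=∅
  fail(11) 'aba': from fail(10)=0 chase 'a': 0 ⇒ 3;  out=∅∪out(3)=∅
  fail(13) 'abd': from fail(10)=0 chase 'd': 0 ⇒ 0;  out={5}∪out(0)={5}
  fail(8) 'cbab': from fail(7)=3 chase 'b': 3 ⇒ 10;  out=∅∪out(10)=∅
  fail(12) 'abac': from fail(11)=3 chase 'c': 3→0 ⇒ 1;  out={4}∪out(1)={2,4}
  fail(9) 'cbabd': from fail(8)=10 chase 'd': 10 ⇒ 13;  out={3}∪out(13)={3,5}

Scan:
[0] read 'a'  n0⇒n3
[1] read 'b'  n3⇒n10
[2] read 'a'  n10⇒n11
[3] read 'c'  n11⇒n12  → match P2@[3:3],P4@[0:3]
[4] read 'a'  n12⇒n3 (fail-walked)
[5] read 'b'  n3⇒n10
[6] read 'd'  n10⇒n13  → match P5@[4:6]
[7] read 'a'  n13⇒n3 (fail-walked)
[8] read 'b'  n3⇒n10
[9] read 'a'  n10⇒n11
[10] read 'c'  n11⇒n12  → match P2@[10:10],P4@[7:10]
[11] read 'c'  n12⇒n1 (fail-walked)  → match P2@[11:11]
[12] read 'e'  n1⇒n2  → match P0@[11:12]
[13] read 'd'  n2⇒n0 (fail-walked)
[14] read 'd'  n0⇒n0
[15] read 'c'  n0⇒n1  → match P2@[15:15]
[16] read 'e'  n1⇒n2  → match P0@[15:16]
[17] read 'a'  n2⇒n3 (fail-walked)
[18] read 'a'  n3⇒n4
[19] read 'a'  n4⇒n4 (fail-walked)
[20] read 'd'  n4⇒n5  → match P1@[18:20]
[21] read 'b'  n5⇒n0 (fail-walked)
[22] read 'e'  n0⇒n0
[23] read 'a'  n0⇒n3
[24] read 'a'  n3⇒n4
[25] read 'a'  n4⇒n4 (fail-walked)
[26] read 'd'  n4⇒n5  → match P1@[24:26]
[27] read 'b'  n5⇒n0 (fail-walked)
[28] read 'a'  n0⇒n3
[29] read 'c'  n3⇒n1 (fail-walked)  → match P2@[29:29]
[30] read 'e'  n1⇒n2  → match P0@[29:30]
[31] read 'a'  n2⇒n3 (fail-walked)
[32] read 'a'  n3⇒n4
[33] read 'a'  n4⇒n4 (fail-walked)
[34] read 'b'  n4⇒n10 (fail-walked)
[35] read 'a'  n10⇒n11
[36] read 'c'  n11⇒n12  → match P2@[36:36],P4@[33:36]
[37] read 'a'  n12⇒n3 (fail-walked)
[38] read 'a'  n3⇒n4
[39] read 'd'  n4⇒n5  → match P1@[37:39]

All matches (sorted): [[3,2],[3,4],[6,5],[10,2],[10,4],[11,2],[12,0],[15,2],[16,0],[20,1],[26,1],[29,2],[30,0],[36,2],[36,4],[39,1]]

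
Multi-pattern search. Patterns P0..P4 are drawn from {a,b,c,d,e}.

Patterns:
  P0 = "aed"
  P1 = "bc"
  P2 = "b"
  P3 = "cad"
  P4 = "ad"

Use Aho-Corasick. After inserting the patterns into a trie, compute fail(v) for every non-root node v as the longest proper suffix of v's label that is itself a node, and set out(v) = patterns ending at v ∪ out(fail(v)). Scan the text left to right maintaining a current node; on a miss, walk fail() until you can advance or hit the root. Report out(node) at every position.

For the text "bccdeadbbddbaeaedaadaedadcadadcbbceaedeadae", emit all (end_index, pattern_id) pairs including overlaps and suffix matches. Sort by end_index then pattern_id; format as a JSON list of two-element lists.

Construct AC machine:
Trie nodes:
  n0 'ε': a→1 b→4 c→6
  n1 'a': d→9 e→2
  n2 'ae': d→3
  n3 'aed': ·  ←P0
  n4 'b': c→5  ←P2
  n5 'bc': ·  ←P1
  n6 'c': a→7
  n7 'ca': d→8
  n8 'cad': ·  ←P3
  n9 'ad': ·  ←P4

Failure links (BFS by depth):
  n1('a'): parent n0 fail=0; on 'a' 0 → fail=0;  out ∅∪∅=∅
  n4('b'): parent n0 fail=0; on 'b' 0 → fail=0;  out {2}∪∅={2}
  n6('c'): parent n0 fail=0; on 'c' 0 → fail=0;  out ∅∪∅=∅
  n2('ae'): parent n1 fail=0; on 'e' 0 → fail=0;  out ∅∪∅=∅
  n5('bc'): parent n4 fail=0; on 'c' 0 → fail=6;  out {1}∪∅={1}
  n7('ca'): parent n6 fail=0; on 'a' 0 → fail=1;  out ∅∪∅=∅
  n9('ad'): parent n1 fail=0; on 'd' 0 → fail=0;  out {4}∪∅={4}
  n3('aed'): parent n2 fail=0; on 'd' 0 → fail=0;  out {0}∪∅={0}
  n8('cad'): parent n7 fail=1; on 'd' 1 → fail=9;  out {3}∪{4}={3,4}

Scan:
pos 0 'b': at 4  → match P2@[0:0]
pos 1 'c': at 5  → match P1@[0:1]
pos 2 'c': at 6 (fail-walked)
pos 3 'd': at 0 (fail-walked)
pos 4 'e': at 0
pos 5 'a': at 1
pos 6 'd': at 9  → match P4@[5:6]
pos 7 'b': at 4 (fail-walked)  → match P2@[7:7]
pos 8 'b': at 4 (fail-walked)  → match P2@[8:8]
pos 9 'd': at 0 (fail-walked)
pos 10 'd': at 0
pos 11 'b': at 4  → match P2@[11:11]
pos 12 'a': at 1 (fail-walked)
pos 13 'e': at 2
pos 14 'a': at 1 (fail-walked)
pos 15 'e': at 2
pos 16 'd': at 3  → match P0@[14:16]
pos 17 'a': at 1 (fail-walked)
pos 18 'a': at 1 (fail-walked)
pos 19 'd': at 9  → match P4@[18:19]
pos 20 'a': at 1 (fail-walked)
pos 21 'e': at 2
pos 22 'd': at 3  → match P0@[20:22]
pos 23 'a': at 1 (fail-walked)
pos 24 'd': at 9  → match P4@[23:24]
pos 25 'c': at 6 (fail-walked)
pos 26 'a': at 7
pos 27 'd': at 8  → match P3@[25:27],P4@[26:27]
pos 28 'a': at 1 (fail-walked)
pos 29 'd': at 9  → match P4@[28:29]
pos 30 'c': at 6 (fail-walked)
pos 31 'b': at 4 (fail-walked)  → match P2@[31:31]
pos 32 'b': at 4 (fail-walked)  → match P2@[32:32]
pos 33 'c': at 5  → match P1@[32:33]
pos 34 'e': at 0 (fail-walked)
pos 35 'a': at 1
pos 36 'e': at 2
pos 37 'd': at 3  → match P0@[35:37]
pos 38 'e': at 0 (fail-walked)
pos 39 'a': at 1
pos 40 'd': at 9  → match P4@[39:40]
pos 41 'a': at 1 (fail-walked)
pos 42 'e': at 2

Matches: [[0,2],[1,1],[6,4],[7,2],[8,2],[11,2],[16,0],[19,4],[22,0],[24,4],[27,3],[27,4],[29,4],[31,2],[32,2],[33,1],[37,0],[40,4]]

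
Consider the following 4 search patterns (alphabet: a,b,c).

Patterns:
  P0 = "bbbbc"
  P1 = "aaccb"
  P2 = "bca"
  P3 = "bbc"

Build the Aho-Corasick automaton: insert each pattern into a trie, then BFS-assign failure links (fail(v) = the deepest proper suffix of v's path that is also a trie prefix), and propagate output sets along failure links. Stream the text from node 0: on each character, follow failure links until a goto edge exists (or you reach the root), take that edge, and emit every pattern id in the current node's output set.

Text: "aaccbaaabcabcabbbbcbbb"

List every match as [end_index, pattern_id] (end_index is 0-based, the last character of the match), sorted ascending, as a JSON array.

Build automaton:
Trie (insert patterns):
  n0 'ε': a→6 b→1
  n1 'b': b→2 c→11
  n2 'bb': b→3 c→13
  n3 'bbb': b→4
  n4 'bbbb': c→5
  n5 'bbbbc': ·  ←P0
  n6 'a': a→7
  n7 'aa': c→8
  n8 'aac': c→9
  n9 'aacc': b→10
  n10 'aaccb': ·  ←P1
  n11 'bc': a→12
  n12 'bca': ·  ←P2
  n13 'bbc': ·  ←P3

Failure links (BFS by depth):
  fail(1) 'b': from fail(0)=0 chase 'b': 0 ⇒ 0;  out=∅∪out(0)=∅
  fail(6) 'a': from fail(0)=0 chase 'a': 0 ⇒ 0;  out=∅∪out(0)=∅
  fail(2) 'bb': from fail(1)=0 chase 'b': 0 ⇒ 1;  out=∅∪out(1)=∅
  fail(7) 'aa': from fail(6)=0 chase 'a': 0 ⇒ 6;  out=∅∪out(6)=∅
  fail(11) 'bc': from fail(1)=0 chase 'c': 0 ⇒ 0;  out=∅∪out(0)=∅
  fail(3) 'bbb': from fail(2)=1 chase 'b': 1 ⇒ 2;  out=∅∪out(2)=∅
  fail(8) 'aac': from fail(7)=6 chase 'c': 6→0 ⇒ 0;  out=∅∪out(0)=∅
  fail(12) 'bca': from fail(11)=0 chase 'a': 0 ⇒ 6;  out={2}∪out(6)={2}
  fail(13) 'bbc': from fail(2)=1 chase 'c': 1 ⇒ 11;  out={3}∪out(11)={3}
  fail(4) 'bbbb': from fail(3)=2 chase 'b': 2 ⇒ 3;  out=∅∪out(3)=∅
  fail(9) 'aacc': from fail(8)=0 chase 'c': 0 ⇒ 0;  out=∅∪out(0)=∅
  fail(5) 'bbbbc': from fail(4)=3 chase 'c': 3→2 ⇒ 13;  out={0}∪out(13)={0,3}
  fail(10) 'aaccb': from fail(9)=0 chase 'b': 0 ⇒ 1;  out={1}∪out(1)={1}

Run:
i=0 'a': node 0→6
i=1 'a': node 6→7
i=2 'c': node 7→8
i=3 'c': node 8→9
i=4 'b': node 9→10  ** P1@[0:4]
i=5 'a': node 10→6 (via fail)
i=6 'a': node 6→7
i=7 'a': node 7→7 (via fail)
i=8 'b': node 7→1 (via fail)
i=9 'c': node 1→11
i=10 'a': node 11→12  ** P2@[8:10]
i=11 'b': node 12→1 (via fail)
i=12 'c': node 1→11
i=13 'a': node 11→12  ** P2@[11:13]
i=14 'b': node 12→1 (via fail)
i=15 'b': node 1→2
i=16 'b': node 2→3
i=17 'b': node 3→4
i=18 'c': node 4→5  ** P0@[14:18],P3@[16:18]
i=19 'b': node 5→1 (via fail)
i=20 'b': node 1→2
i=21 'b': node 2→3

Matches: [[4,1],[10,2],[13,2],[18,0],[18,3]]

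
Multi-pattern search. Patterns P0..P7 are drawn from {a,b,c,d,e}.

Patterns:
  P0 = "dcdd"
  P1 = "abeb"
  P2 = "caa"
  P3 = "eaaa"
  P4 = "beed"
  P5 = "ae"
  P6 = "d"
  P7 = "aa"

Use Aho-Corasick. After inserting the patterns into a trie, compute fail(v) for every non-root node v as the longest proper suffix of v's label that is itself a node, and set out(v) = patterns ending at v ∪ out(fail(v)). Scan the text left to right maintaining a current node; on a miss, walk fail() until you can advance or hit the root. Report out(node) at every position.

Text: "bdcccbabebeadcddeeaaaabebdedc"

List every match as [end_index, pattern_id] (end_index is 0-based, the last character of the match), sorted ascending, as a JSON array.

Build automaton:
Trie (insert patterns):
  n0 'ε': a→5 b→16 c→9 d→1 e→12
  n1 'd': c→2  ←P6
  n2 'dc': d→3
  n3 'dcd': d→4
  n4 'dcdd': ·  ←P0
  n5 'a': a→21 b→6 e→20
  n6 'ab': e→7
  n7 'abe': b→8
  n8 'abeb': ·  ←P1
  n9 'c': a→10
  n10 'ca': a→11
  n11 'caa': ·  ←P2
  n12 'e': a→13
  n13 'ea': a→14
  n14 'eaa': a→15
  n15 'eaaa': ·  ←P3
  n16 'b': e→17
  n17 'be': e→18
  n18 'bee': d→19
  n19 'beed': ·  ←P4
  n20 'ae': ·  ←P5
  n21 'aa': ·  ←P7

BFS fail/out derivation:
  n1('d'): parent n0 fail=0; on 'd' 0 → fail=0;  out {6}∪∅={6}
  n5('a'): parent n0 fail=0; on 'a' 0 → fail=0;  out ∅∪∅=∅
  n9('c'): parent n0 fail=0; on 'c' 0 → fail=0;  out ∅∪∅=∅
  n12('e'): parent n0 fail=0; on 'e' 0 → fail=0;  out ∅∪∅=∅
  n16('b'): parent n0 fail=0; on 'b' 0 → fail=0;  out ∅∪∅=∅
  n2('dc'): parent n1 fail=0; on 'c' 0 → fail=9;  out ∅∪∅=∅
  n6('ab'): parent n5 fail=0; on 'b' 0 → fail=16;  out ∅∪∅=∅
  n10('ca'): parent n9 fail=0; on 'a' 0 → fail=5;  out ∅∪∅=∅
  n13('ea'): parent n12 fail=0; on 'a' 0 → fail=5;  out ∅∪∅=∅
  n17('be'): parent n16 fail=0; on 'e' 0 → fail=12;  out ∅∪∅=∅
  n20('ae'): parent n5 fail=0; on 'e' 0 → fail=12;  out {5}∪∅={5}
  n21('aa'): parent n5 fail=0; on 'a' 0 → fail=5;  out {7}∪∅={7}
  n3('dcd'): parent n2 fail=9; on 'd' 9→0 → fail=1;  out ∅∪{6}={6}
  n7('abe'): parent n6 fail=16; on 'e' 16 → fail=17;  out ∅∪∅=∅
  n11('caa'): parent n10 fail=5; on 'a' 5 → fail=21;  out {2}∪{7}={2,7}
  n14('eaa'): parent n13 fail=5; on 'a' 5 → fail=21;  out ∅∪{7}={7}
  n18('bee'): parent n17 fail=12; on 'e' 12→0 → fail=12;  out ∅∪∅=∅
  n4('dcdd'): parent n3 fail=1; on 'd' 1→0 → fail=1;  out {0}∪{6}={0,6}
  n8('abeb'): parent n7 fail=17; on 'b' 17→12→0 → fail=16;  out {1}∪∅={1}
  n15('eaaa'): parent n14 fail=21; on 'a' 21→5 → fail=21;  out {3}∪{7}={3,7}
  n19('beed'): parent n18 fail=12; on 'd' 12→0 → fail=1;  out {4}∪{6}={4,6}

Text stream:
pos 0 'b': at 16
pos 1 'd': at 1 (via fail)  → match P6@[1:1]
pos 2 'c': at 2
pos 3 'c': at 9 (via fail)
pos 4 'c': at 9 (via fail)
pos 5 'b': at 16 (via fail)
pos 6 'a': at 5 (via fail)
pos 7 'b': at 6
pos 8 'e': at 7
pos 9 'b': at 8  → match P1@[6:9]
pos 10 'e': at 17 (via fail)
pos 11 'a': at 13 (via fail)
pos 12 'd': at 1 (via fail)  → match P6@[12:12]
pos 13 'c': at 2
pos 14 'd': at 3  → match P6@[14:14]
pos 15 'd': at 4  → match P0@[12:15],P6@[15:15]
pos 16 'e': at 12 (via fail)
pos 17 'e': at 12 (via fail)
pos 18 'a': at 13
pos 19 'a': at 14  → match P7@[18:19]
pos 20 'a': at 15  → match P3@[17:20],P7@[19:20]
pos 21 'a': at 21 (via fail)  → match P7@[20:21]
pos 22 'b': at 6 (via fail)
pos 23 'e': at 7
pos 24 'b': at 8  → match P1@[21:24]
pos 25 'd': at 1 (via fail)  → match P6@[25:25]
pos 26 'e': at 12 (via fail)
pos 27 'd': at 1 (via fail)  → match P6@[27:27]
pos 28 'c': at 2

All matches (sorted): [[1,6],[9,1],[12,6],[14,6],[15,0],[15,6],[19,7],[20,3],[20,7],[21,7],[24,1],[25,6],[27,6]]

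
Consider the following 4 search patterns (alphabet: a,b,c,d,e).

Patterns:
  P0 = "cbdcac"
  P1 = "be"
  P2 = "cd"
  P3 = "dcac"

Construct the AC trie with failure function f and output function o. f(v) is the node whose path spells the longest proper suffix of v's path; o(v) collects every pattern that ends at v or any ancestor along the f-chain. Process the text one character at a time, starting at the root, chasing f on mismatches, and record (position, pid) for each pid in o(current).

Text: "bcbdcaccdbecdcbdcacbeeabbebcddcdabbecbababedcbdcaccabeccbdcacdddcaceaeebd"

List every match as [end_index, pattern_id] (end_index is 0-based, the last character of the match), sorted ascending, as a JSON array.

Build:
Trie (insert patterns):
  n0 'ε': b→7 c→1 d→10
  n1 'c': b→2 d→9
  n2 'cb': d→3
  n3 'cbd': c→4
  n4 'cbdc': a→5
  n5 'cbdca': c→6
  n6 'cbdcac': ·  ←P0
  n7 'b': e→8
  n8 'be': ·  ←P1
  n9 'cd': ·  ←P2
  n10 'd': c→11
  n11 'dc': a→12
  n12 'dca': c→13
  n13 'dcac': ·  ←P3

BFS fail/out derivation:
  n1('c'): parent n0 fail=0; on 'c' 0 → fail=0;  out ∅∪∅=∅
  n7('b'): parent n0 fail=0; on 'b' 0 → fail=0;  out ∅∪∅=∅
  n10('d'): parent n0 fail=0; on 'd' 0 → fail=0;  out ∅∪∅=∅
  n2('cb'): parent n1 fail=0; on 'b' 0 → fail=7;  out ∅∪∅=∅
  n8('be'): parent n7 fail=0; on 'e' 0 → fail=0;  out {1}∪∅={1}
  n9('cd'): parent n1 fail=0; on 'd' 0 → fail=10;  out {2}∪∅={2}
  n11('dc'): parent n10 fail=0; on 'c' 0 → fail=1;  out ∅∪∅=∅
  n3('cbd'): parent n2 fail=7; on 'd' 7→0 → fail=10;  out ∅∪∅=∅
  n12('dca'): parent n11 fail=1; on 'a' 1→0 → fail=0;  out ∅∪∅=∅
  n4('cbdc'): parent n3 fail=10; on 'c' 10 → fail=11;  out ∅∪∅=∅
  n13('dcac'): parent n12 fail=0; on 'c' 0 → fail=1;  out {3}∪∅={3}
  n5('cbdca'): parent n4 fail=11; on 'a' 11 → fail=12;  out ∅∪∅=∅
  n6('cbdcac'): parent n5 fail=12; on 'c' 12 → fail=13;  out {0}∪{3}={0,3}

Scan:
[0] read 'b'  n0⇒n7
[1] read 'c'  n7⇒n1 ·f
[2] read 'b'  n1⇒n2
[3] read 'd'  n2⇒n3
[4] read 'c'  n3⇒n4
[5] read 'a'  n4⇒n5
[6] read 'c'  n5⇒n6  emit P0@[1:6],P3@[3:6]
[7] read 'c'  n6⇒n1 ·f
[8] read 'd'  n1⇒n9  emit P2@[7:8]
[9] read 'b'  n9⇒n7 ·f
[10] read 'e'  n7⇒n8  emit P1@[9:10]
[11] read 'c'  n8⇒n1 ·f
[12] read 'd'  n1⇒n9  emit P2@[11:12]
[13] read 'c'  n9⇒n11 ·f
[14] read 'b'  n11⇒n2 ·f
[15] read 'd'  n2⇒n3
[16] read 'c'  n3⇒n4
[17] read 'a'  n4⇒n5
[18] read 'c'  n5⇒n6  emit P0@[13:18],P3@[15:18]
[19] read 'b'  n6⇒n2 ·f
[20] read 'e'  n2⇒n8 ·f  emit P1@[19:20]
[21] read 'e'  n8⇒n0 ·f
[22] read 'a'  n0⇒n0
[23] read 'b'  n0⇒n7
[24] read 'b'  n7⇒n7 ·f
[25] read 'e'  n7⇒n8  emit P1@[24:25]
[26] read 'b'  n8⇒n7 ·f
[27] read 'c'  n7⇒n1 ·f
[28] read 'd'  n1⇒n9  emit P2@[27:28]
[29] read 'd'  n9⇒n10 ·f
[30] read 'c'  n10⇒n11
[31] read 'd'  n11⇒n9 ·f  emit P2@[30:31]
[32] read 'a'  n9⇒n0 ·f
[33] read 'b'  n0⇒n7
[34] read 'b'  n7⇒n7 ·f
[35] read 'e'  n7⇒n8  emit P1@[34:35]
[36] read 'c'  n8⇒n1 ·f
[37] read 'b'  n1⇒n2
[38] read 'a'  n2⇒n0 ·f
[39] read 'b'  n0⇒n7
[40] read 'a'  n7⇒n0 ·f
[41] read 'b'  n0⇒n7
[42] read 'e'  n7⇒n8  emit P1@[41:42]
[43] read 'd'  n8⇒n10 ·f
[44] read 'c'  n10⇒n11
[45] read 'b'  n11⇒n2 ·f
[46] read 'd'  n2⇒n3
[47] read 'c'  n3⇒n4
[48] read 'a'  n4⇒n5
[49] read 'c'  n5⇒n6  emit P0@[44:49],P3@[46:49]
[50] read 'c'  n6⇒n1 ·f
[51] read 'a'  n1⇒n0 ·f
[52] read 'b'  n0⇒n7
[53] read 'e'  n7⇒n8  emit P1@[52:53]
[54] read 'c'  n8⇒n1 ·f
[55] read 'c'  n1⇒n1 ·f
[56] read 'b'  n1⇒n2
[57] read 'd'  n2⇒n3
[58] read 'c'  n3⇒n4
[59] read 'a'  n4⇒n5
[60] read 'c'  n5⇒n6  emit P0@[55:60],P3@[57:60]
[61] read 'd'  n6⇒n9 ·f  emit P2@[60:61]
[62] read 'd'  n9⇒n10 ·f
[63] read 'd'  n10⇒n10 ·f
[64] read 'c'  n10⇒n11
[65] read 'a'  n11⇒n12
[66] read 'c'  n12⇒n13  emit P3@[63:66]
[67] read 'e'  n13⇒n0 ·f
[68] read 'a'  n0⇒n0
[69] read 'e'  n0⇒n0
[70] read 'e'  n0⇒n0
[71] read 'b'  n0⇒n7
[72] read 'd'  n7⇒n10 ·f

Matches: [[6,0],[6,3],[8,2],[10,1],[12,2],[18,0],[18,3],[20,1],[25,1],[28,2],[31,2],[35,1],[42,1],[49,0],[49,3],[53,1],[60,0],[60,3],[61,2],[66,3]]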